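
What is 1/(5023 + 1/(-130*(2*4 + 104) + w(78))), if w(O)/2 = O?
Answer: 14404/72351291 ≈ 0.00019908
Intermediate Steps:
w(O) = 2*O
1/(5023 + 1/(-130*(2*4 + 104) + w(78))) = 1/(5023 + 1/(-130*(2*4 + 104) + 2*78)) = 1/(5023 + 1/(-130*(8 + 104) + 156)) = 1/(5023 + 1/(-130*112 + 156)) = 1/(5023 + 1/(-14560 + 156)) = 1/(5023 + 1/(-14404)) = 1/(5023 - 1/14404) = 1/(72351291/14404) = 14404/72351291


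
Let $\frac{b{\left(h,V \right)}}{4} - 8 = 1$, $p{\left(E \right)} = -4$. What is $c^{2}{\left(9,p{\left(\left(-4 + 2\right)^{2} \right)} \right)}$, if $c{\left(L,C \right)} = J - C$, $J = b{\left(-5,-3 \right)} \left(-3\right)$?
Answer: $10816$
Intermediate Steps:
$b{\left(h,V \right)} = 36$ ($b{\left(h,V \right)} = 32 + 4 \cdot 1 = 32 + 4 = 36$)
$J = -108$ ($J = 36 \left(-3\right) = -108$)
$c{\left(L,C \right)} = -108 - C$
$c^{2}{\left(9,p{\left(\left(-4 + 2\right)^{2} \right)} \right)} = \left(-108 - -4\right)^{2} = \left(-108 + 4\right)^{2} = \left(-104\right)^{2} = 10816$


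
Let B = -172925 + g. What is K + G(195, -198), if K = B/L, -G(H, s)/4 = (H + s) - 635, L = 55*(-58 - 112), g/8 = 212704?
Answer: 22332493/9350 ≈ 2388.5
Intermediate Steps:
g = 1701632 (g = 8*212704 = 1701632)
L = -9350 (L = 55*(-170) = -9350)
G(H, s) = 2540 - 4*H - 4*s (G(H, s) = -4*((H + s) - 635) = -4*(-635 + H + s) = 2540 - 4*H - 4*s)
B = 1528707 (B = -172925 + 1701632 = 1528707)
K = -1528707/9350 (K = 1528707/(-9350) = 1528707*(-1/9350) = -1528707/9350 ≈ -163.50)
K + G(195, -198) = -1528707/9350 + (2540 - 4*195 - 4*(-198)) = -1528707/9350 + (2540 - 780 + 792) = -1528707/9350 + 2552 = 22332493/9350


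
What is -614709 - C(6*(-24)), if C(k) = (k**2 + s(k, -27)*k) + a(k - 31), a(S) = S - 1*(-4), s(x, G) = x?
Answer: -656010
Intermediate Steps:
a(S) = 4 + S (a(S) = S + 4 = 4 + S)
C(k) = -27 + k + 2*k**2 (C(k) = (k**2 + k*k) + (4 + (k - 31)) = (k**2 + k**2) + (4 + (-31 + k)) = 2*k**2 + (-27 + k) = -27 + k + 2*k**2)
-614709 - C(6*(-24)) = -614709 - (-27 + 6*(-24) + 2*(6*(-24))**2) = -614709 - (-27 - 144 + 2*(-144)**2) = -614709 - (-27 - 144 + 2*20736) = -614709 - (-27 - 144 + 41472) = -614709 - 1*41301 = -614709 - 41301 = -656010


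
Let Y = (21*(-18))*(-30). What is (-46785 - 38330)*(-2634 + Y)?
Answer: -741011190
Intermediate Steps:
Y = 11340 (Y = -378*(-30) = 11340)
(-46785 - 38330)*(-2634 + Y) = (-46785 - 38330)*(-2634 + 11340) = -85115*8706 = -741011190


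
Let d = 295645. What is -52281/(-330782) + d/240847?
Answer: 110385766397/79667852354 ≈ 1.3856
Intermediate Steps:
-52281/(-330782) + d/240847 = -52281/(-330782) + 295645/240847 = -52281*(-1/330782) + 295645*(1/240847) = 52281/330782 + 295645/240847 = 110385766397/79667852354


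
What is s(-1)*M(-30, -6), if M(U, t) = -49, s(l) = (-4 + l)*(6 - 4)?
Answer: 490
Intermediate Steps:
s(l) = -8 + 2*l (s(l) = (-4 + l)*2 = -8 + 2*l)
s(-1)*M(-30, -6) = (-8 + 2*(-1))*(-49) = (-8 - 2)*(-49) = -10*(-49) = 490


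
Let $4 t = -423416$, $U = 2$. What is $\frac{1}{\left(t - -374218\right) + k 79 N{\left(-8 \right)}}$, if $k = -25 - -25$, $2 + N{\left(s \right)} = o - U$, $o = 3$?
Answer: $\frac{1}{268364} \approx 3.7263 \cdot 10^{-6}$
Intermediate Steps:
$t = -105854$ ($t = \frac{1}{4} \left(-423416\right) = -105854$)
$N{\left(s \right)} = -1$ ($N{\left(s \right)} = -2 + \left(3 - 2\right) = -2 + 1 = -1$)
$k = 0$ ($k = -25 + 25 = 0$)
$\frac{1}{\left(t - -374218\right) + k 79 N{\left(-8 \right)}} = \frac{1}{\left(-105854 - -374218\right) + 0 \cdot 79 \left(-1\right)} = \frac{1}{\left(-105854 + 374218\right) + 0 \left(-1\right)} = \frac{1}{268364 + 0} = \frac{1}{268364}$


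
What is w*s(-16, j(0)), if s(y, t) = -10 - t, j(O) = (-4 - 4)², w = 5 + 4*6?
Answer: -2146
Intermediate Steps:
w = 29 (w = 5 + 24 = 29)
j(O) = 64 (j(O) = (-8)² = 64)
w*s(-16, j(0)) = 29*(-10 - 1*64) = 29*(-10 - 64) = 29*(-74) = -2146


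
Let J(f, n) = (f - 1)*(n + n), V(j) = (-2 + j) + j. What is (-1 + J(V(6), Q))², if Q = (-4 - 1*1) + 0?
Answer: 8281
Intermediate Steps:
V(j) = -2 + 2*j
Q = -5 (Q = (-4 - 1) + 0 = -5 + 0 = -5)
J(f, n) = 2*n*(-1 + f) (J(f, n) = (-1 + f)*(2*n) = 2*n*(-1 + f))
(-1 + J(V(6), Q))² = (-1 + 2*(-5)*(-1 + (-2 + 2*6)))² = (-1 + 2*(-5)*(-1 + (-2 + 12)))² = (-1 + 2*(-5)*(-1 + 10))² = (-1 + 2*(-5)*9)² = (-1 - 90)² = (-91)² = 8281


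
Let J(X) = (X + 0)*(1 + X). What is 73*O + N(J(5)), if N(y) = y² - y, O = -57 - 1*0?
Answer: -3291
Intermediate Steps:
J(X) = X*(1 + X)
O = -57 (O = -57 + 0 = -57)
73*O + N(J(5)) = 73*(-57) + (5*(1 + 5))*(-1 + 5*(1 + 5)) = -4161 + (5*6)*(-1 + 5*6) = -4161 + 30*(-1 + 30) = -4161 + 30*29 = -4161 + 870 = -3291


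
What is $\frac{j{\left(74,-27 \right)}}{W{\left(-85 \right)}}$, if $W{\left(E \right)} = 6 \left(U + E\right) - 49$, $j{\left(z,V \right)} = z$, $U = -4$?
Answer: $- \frac{74}{583} \approx -0.12693$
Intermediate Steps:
$W{\left(E \right)} = -73 + 6 E$ ($W{\left(E \right)} = 6 \left(-4 + E\right) - 49 = \left(-24 + 6 E\right) - 49 = -73 + 6 E$)
$\frac{j{\left(74,-27 \right)}}{W{\left(-85 \right)}} = \frac{74}{-73 + 6 \left(-85\right)} = \frac{74}{-73 - 510} = \frac{74}{-583} = 74 \left(- \frac{1}{583}\right) = - \frac{74}{583}$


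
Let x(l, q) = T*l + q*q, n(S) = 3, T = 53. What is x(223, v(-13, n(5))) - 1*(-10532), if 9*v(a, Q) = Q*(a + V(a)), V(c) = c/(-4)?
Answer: 357785/16 ≈ 22362.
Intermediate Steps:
V(c) = -c/4 (V(c) = c*(-¼) = -c/4)
v(a, Q) = Q*a/12 (v(a, Q) = (Q*(a - a/4))/9 = (Q*(3*a/4))/9 = (3*Q*a/4)/9 = Q*a/12)
x(l, q) = q² + 53*l (x(l, q) = 53*l + q*q = 53*l + q² = q² + 53*l)
x(223, v(-13, n(5))) - 1*(-10532) = (((1/12)*3*(-13))² + 53*223) - 1*(-10532) = ((-13/4)² + 11819) + 10532 = (169/16 + 11819) + 10532 = 189273/16 + 10532 = 357785/16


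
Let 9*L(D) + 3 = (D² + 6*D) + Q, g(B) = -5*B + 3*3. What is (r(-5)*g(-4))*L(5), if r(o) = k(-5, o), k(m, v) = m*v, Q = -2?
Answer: 36250/9 ≈ 4027.8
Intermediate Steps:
r(o) = -5*o
g(B) = 9 - 5*B (g(B) = -5*B + 9 = 9 - 5*B)
L(D) = -5/9 + D²/9 + 2*D/3 (L(D) = -⅓ + ((D² + 6*D) - 2)/9 = -⅓ + (-2 + D² + 6*D)/9 = -⅓ + (-2/9 + D²/9 + 2*D/3) = -5/9 + D²/9 + 2*D/3)
(r(-5)*g(-4))*L(5) = ((-5*(-5))*(9 - 5*(-4)))*(-5/9 + (⅑)*5² + (⅔)*5) = (25*(9 + 20))*(-5/9 + (⅑)*25 + 10/3) = (25*29)*(-5/9 + 25/9 + 10/3) = 725*(50/9) = 36250/9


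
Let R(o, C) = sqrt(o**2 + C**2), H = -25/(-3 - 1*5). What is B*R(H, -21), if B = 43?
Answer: 43*sqrt(28849)/8 ≈ 912.94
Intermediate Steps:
H = 25/8 (H = -25/(-3 - 5) = -25/(-8) = -25*(-1/8) = 25/8 ≈ 3.1250)
R(o, C) = sqrt(C**2 + o**2)
B*R(H, -21) = 43*sqrt((-21)**2 + (25/8)**2) = 43*sqrt(441 + 625/64) = 43*sqrt(28849/64) = 43*(sqrt(28849)/8) = 43*sqrt(28849)/8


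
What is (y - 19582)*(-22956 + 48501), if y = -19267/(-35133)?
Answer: -5857938008585/11711 ≈ -5.0021e+8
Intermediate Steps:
y = 19267/35133 (y = -19267*(-1/35133) = 19267/35133 ≈ 0.54840)
(y - 19582)*(-22956 + 48501) = (19267/35133 - 19582)*(-22956 + 48501) = -687955139/35133*25545 = -5857938008585/11711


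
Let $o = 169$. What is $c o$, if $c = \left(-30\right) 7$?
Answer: $-35490$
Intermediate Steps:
$c = -210$
$c o = \left(-210\right) 169 = -35490$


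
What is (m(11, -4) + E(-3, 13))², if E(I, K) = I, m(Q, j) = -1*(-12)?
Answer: 81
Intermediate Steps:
m(Q, j) = 12
(m(11, -4) + E(-3, 13))² = (12 - 3)² = 9² = 81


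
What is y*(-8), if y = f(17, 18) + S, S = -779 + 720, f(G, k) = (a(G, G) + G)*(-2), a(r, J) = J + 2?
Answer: 1048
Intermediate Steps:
a(r, J) = 2 + J
f(G, k) = -4 - 4*G (f(G, k) = ((2 + G) + G)*(-2) = (2 + 2*G)*(-2) = -4 - 4*G)
S = -59
y = -131 (y = (-4 - 4*17) - 59 = (-4 - 68) - 59 = -72 - 59 = -131)
y*(-8) = -131*(-8) = 1048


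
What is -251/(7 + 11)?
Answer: -251/18 ≈ -13.944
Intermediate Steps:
-251/(7 + 11) = -251/18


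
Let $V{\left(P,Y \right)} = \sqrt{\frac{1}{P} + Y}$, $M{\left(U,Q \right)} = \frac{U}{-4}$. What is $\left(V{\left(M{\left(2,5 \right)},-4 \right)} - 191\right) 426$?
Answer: $-81366 + 426 i \sqrt{6} \approx -81366.0 + 1043.5 i$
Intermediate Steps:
$M{\left(U,Q \right)} = - \frac{U}{4}$ ($M{\left(U,Q \right)} = U \left(- \frac{1}{4}\right) = - \frac{U}{4}$)
$V{\left(P,Y \right)} = \sqrt{Y + \frac{1}{P}}$
$\left(V{\left(M{\left(2,5 \right)},-4 \right)} - 191\right) 426 = \left(\sqrt{-4 + \frac{1}{\left(- \frac{1}{4}\right) 2}} - 191\right) 426 = \left(\sqrt{-4 + \frac{1}{- \frac{1}{2}}} - 191\right) 426 = \left(\sqrt{-4 - 2} - 191\right) 426 = \left(\sqrt{-6} - 191\right) 426 = \left(i \sqrt{6} - 191\right) 426 = \left(-191 + i \sqrt{6}\right) 426 = -81366 + 426 i \sqrt{6}$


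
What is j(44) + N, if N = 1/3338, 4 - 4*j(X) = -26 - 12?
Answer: 17525/1669 ≈ 10.500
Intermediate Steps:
j(X) = 21/2 (j(X) = 1 - (-26 - 12)/4 = 1 - ¼*(-38) = 1 + 19/2 = 21/2)
N = 1/3338 ≈ 0.00029958
j(44) + N = 21/2 + 1/3338 = 17525/1669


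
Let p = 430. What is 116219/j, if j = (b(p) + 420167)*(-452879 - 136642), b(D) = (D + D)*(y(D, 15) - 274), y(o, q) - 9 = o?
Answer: -116219/331350299907 ≈ -3.5074e-7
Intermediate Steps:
y(o, q) = 9 + o
b(D) = 2*D*(-265 + D) (b(D) = (D + D)*((9 + D) - 274) = (2*D)*(-265 + D) = 2*D*(-265 + D))
j = -331350299907 (j = (2*430*(-265 + 430) + 420167)*(-452879 - 136642) = (2*430*165 + 420167)*(-589521) = (141900 + 420167)*(-589521) = 562067*(-589521) = -331350299907)
116219/j = 116219/(-331350299907) = 116219*(-1/331350299907) = -116219/331350299907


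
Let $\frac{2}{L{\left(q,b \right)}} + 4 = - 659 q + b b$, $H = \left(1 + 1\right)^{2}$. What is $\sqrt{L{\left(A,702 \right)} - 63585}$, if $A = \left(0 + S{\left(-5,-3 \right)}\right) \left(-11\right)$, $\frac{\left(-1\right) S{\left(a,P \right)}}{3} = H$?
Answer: $\frac{i \sqrt{2617848168694154}}{202906} \approx 252.16 i$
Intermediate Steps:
$H = 4$ ($H = 2^{2} = 4$)
$S{\left(a,P \right)} = -12$ ($S{\left(a,P \right)} = \left(-3\right) 4 = -12$)
$A = 132$ ($A = \left(0 - 12\right) \left(-11\right) = \left(-12\right) \left(-11\right) = 132$)
$L{\left(q,b \right)} = \frac{2}{-4 + b^{2} - 659 q}$ ($L{\left(q,b \right)} = \frac{2}{-4 + \left(- 659 q + b b\right)} = \frac{2}{-4 + \left(- 659 q + b^{2}\right)} = \frac{2}{-4 + \left(b^{2} - 659 q\right)} = \frac{2}{-4 + b^{2} - 659 q}$)
$\sqrt{L{\left(A,702 \right)} - 63585} = \sqrt{- \frac{2}{4 - 702^{2} + 659 \cdot 132} - 63585} = \sqrt{- \frac{2}{4 - 492804 + 86988} - 63585} = \sqrt{- \frac{2}{-405812} - 63585} = \sqrt{\left(-2\right) \left(- \frac{1}{405812}\right) - 63585} = \sqrt{\frac{1}{202906} - 63585} = \sqrt{- \frac{12901778009}{202906}} = \frac{i \sqrt{2617848168694154}}{202906}$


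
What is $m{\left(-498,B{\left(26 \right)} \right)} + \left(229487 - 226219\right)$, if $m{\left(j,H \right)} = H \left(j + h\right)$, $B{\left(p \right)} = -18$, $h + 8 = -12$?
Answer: $12592$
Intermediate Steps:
$h = -20$ ($h = -8 - 12 = -20$)
$m{\left(j,H \right)} = H \left(-20 + j\right)$ ($m{\left(j,H \right)} = H \left(j - 20\right) = H \left(-20 + j\right)$)
$m{\left(-498,B{\left(26 \right)} \right)} + \left(229487 - 226219\right) = - 18 \left(-20 - 498\right) + \left(229487 - 226219\right) = \left(-18\right) \left(-518\right) + 3268 = 9324 + 3268 = 12592$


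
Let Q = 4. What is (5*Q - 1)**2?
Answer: 361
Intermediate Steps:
(5*Q - 1)**2 = (5*4 - 1)**2 = (20 - 1)**2 = 19**2 = 361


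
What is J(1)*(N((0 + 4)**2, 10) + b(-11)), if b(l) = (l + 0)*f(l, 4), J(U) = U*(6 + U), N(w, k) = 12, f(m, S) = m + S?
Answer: 623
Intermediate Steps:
f(m, S) = S + m
b(l) = l*(4 + l) (b(l) = (l + 0)*(4 + l) = l*(4 + l))
J(1)*(N((0 + 4)**2, 10) + b(-11)) = (1*(6 + 1))*(12 - 11*(4 - 11)) = (1*7)*(12 - 11*(-7)) = 7*(12 + 77) = 7*89 = 623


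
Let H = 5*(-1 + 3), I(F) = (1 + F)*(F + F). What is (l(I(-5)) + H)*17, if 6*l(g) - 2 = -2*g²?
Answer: -8891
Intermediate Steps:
I(F) = 2*F*(1 + F) (I(F) = (1 + F)*(2*F) = 2*F*(1 + F))
H = 10 (H = 5*2 = 10)
l(g) = ⅓ - g²/3 (l(g) = ⅓ + (-2*g²)/6 = ⅓ - g²/3)
(l(I(-5)) + H)*17 = ((⅓ - 100*(1 - 5)²/3) + 10)*17 = ((⅓ - (2*(-5)*(-4))²/3) + 10)*17 = ((⅓ - ⅓*40²) + 10)*17 = ((⅓ - ⅓*1600) + 10)*17 = ((⅓ - 1600/3) + 10)*17 = (-533 + 10)*17 = -523*17 = -8891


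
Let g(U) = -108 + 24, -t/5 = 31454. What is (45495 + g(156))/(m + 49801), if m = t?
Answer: -15137/35823 ≈ -0.42255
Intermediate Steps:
t = -157270 (t = -5*31454 = -157270)
m = -157270
g(U) = -84
(45495 + g(156))/(m + 49801) = (45495 - 84)/(-157270 + 49801) = 45411/(-107469) = 45411*(-1/107469) = -15137/35823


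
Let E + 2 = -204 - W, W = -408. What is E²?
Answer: 40804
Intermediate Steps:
E = 202 (E = -2 + (-204 - 1*(-408)) = -2 + (-204 + 408) = -2 + 204 = 202)
E² = 202² = 40804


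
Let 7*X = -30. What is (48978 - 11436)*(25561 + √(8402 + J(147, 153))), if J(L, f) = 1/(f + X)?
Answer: 959611062 + 12514*√9105095049/347 ≈ 9.6305e+8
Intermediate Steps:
X = -30/7 (X = (⅐)*(-30) = -30/7 ≈ -4.2857)
J(L, f) = 1/(-30/7 + f) (J(L, f) = 1/(f - 30/7) = 1/(-30/7 + f))
(48978 - 11436)*(25561 + √(8402 + J(147, 153))) = (48978 - 11436)*(25561 + √(8402 + 7/(-30 + 7*153))) = 37542*(25561 + √(8402 + 7/(-30 + 1071))) = 37542*(25561 + √(8402 + 7/1041)) = 37542*(25561 + √(8746489/1041)) = 37542*(25561 + √9105095049/1041) = 959611062 + 12514*√9105095049/347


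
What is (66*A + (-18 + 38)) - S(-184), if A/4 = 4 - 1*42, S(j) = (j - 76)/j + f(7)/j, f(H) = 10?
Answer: -921229/92 ≈ -10013.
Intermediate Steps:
S(j) = 10/j + (-76 + j)/j (S(j) = (j - 76)/j + 10/j = (-76 + j)/j + 10/j = 10/j + (-76 + j)/j)
A = -152 (A = 4*(4 - 1*42) = 4*(4 - 42) = 4*(-38) = -152)
(66*A + (-18 + 38)) - S(-184) = (66*(-152) + (-18 + 38)) - (-66 - 184)/(-184) = (-10032 + 20) - (-1)*(-250)/184 = -10012 - 1*125/92 = -10012 - 125/92 = -921229/92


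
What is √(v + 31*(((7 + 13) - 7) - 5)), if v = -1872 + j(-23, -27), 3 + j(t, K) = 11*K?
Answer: 2*I*√481 ≈ 43.863*I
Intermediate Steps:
j(t, K) = -3 + 11*K
v = -2172 (v = -1872 + (-3 + 11*(-27)) = -1872 + (-3 - 297) = -1872 - 300 = -2172)
√(v + 31*(((7 + 13) - 7) - 5)) = √(-2172 + 31*(((7 + 13) - 7) - 5)) = √(-2172 + 31*((20 - 7) - 5)) = √(-2172 + 31*(13 - 5)) = √(-2172 + 31*8) = √(-2172 + 248) = √(-1924) = 2*I*√481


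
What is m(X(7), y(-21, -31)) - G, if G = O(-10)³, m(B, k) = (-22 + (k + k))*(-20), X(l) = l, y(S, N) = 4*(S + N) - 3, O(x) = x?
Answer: 9880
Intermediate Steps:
y(S, N) = -3 + 4*N + 4*S (y(S, N) = 4*(N + S) - 3 = (4*N + 4*S) - 3 = -3 + 4*N + 4*S)
m(B, k) = 440 - 40*k (m(B, k) = (-22 + 2*k)*(-20) = 440 - 40*k)
G = -1000 (G = (-10)³ = -1000)
m(X(7), y(-21, -31)) - G = (440 - 40*(-3 + 4*(-31) + 4*(-21))) - 1*(-1000) = (440 - 40*(-3 - 124 - 84)) + 1000 = (440 - 40*(-211)) + 1000 = (440 + 8440) + 1000 = 8880 + 1000 = 9880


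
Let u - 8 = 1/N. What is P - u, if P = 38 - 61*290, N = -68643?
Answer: -1212235379/68643 ≈ -17660.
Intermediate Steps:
P = -17652 (P = 38 - 17690 = -17652)
u = 549143/68643 (u = 8 + 1/(-68643) = 8 - 1/68643 = 549143/68643 ≈ 8.0000)
P - u = -17652 - 1*549143/68643 = -17652 - 549143/68643 = -1212235379/68643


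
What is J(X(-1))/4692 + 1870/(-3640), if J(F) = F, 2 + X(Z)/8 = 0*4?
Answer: -220807/426972 ≈ -0.51715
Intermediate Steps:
X(Z) = -16 (X(Z) = -16 + 8*(0*4) = -16 + 8*0 = -16 + 0 = -16)
J(X(-1))/4692 + 1870/(-3640) = -16/4692 + 1870/(-3640) = -16*1/4692 + 1870*(-1/3640) = -4/1173 - 187/364 = -220807/426972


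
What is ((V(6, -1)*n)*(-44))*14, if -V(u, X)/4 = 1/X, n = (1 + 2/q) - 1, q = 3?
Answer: -4928/3 ≈ -1642.7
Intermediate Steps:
n = ⅔ (n = (1 + 2/3) - 1 = (1 + 2*(⅓)) - 1 = (1 + ⅔) - 1 = 5/3 - 1 = ⅔ ≈ 0.66667)
V(u, X) = -4/X
((V(6, -1)*n)*(-44))*14 = ((-4/(-1)*(⅔))*(-44))*14 = ((-4*(-1)*(⅔))*(-44))*14 = ((4*(⅔))*(-44))*14 = ((8/3)*(-44))*14 = -352/3*14 = -4928/3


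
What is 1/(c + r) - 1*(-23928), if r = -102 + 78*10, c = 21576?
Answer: 532493713/22254 ≈ 23928.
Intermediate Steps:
r = 678 (r = -102 + 780 = 678)
1/(c + r) - 1*(-23928) = 1/(21576 + 678) - 1*(-23928) = 1/22254 + 23928 = 532493713/22254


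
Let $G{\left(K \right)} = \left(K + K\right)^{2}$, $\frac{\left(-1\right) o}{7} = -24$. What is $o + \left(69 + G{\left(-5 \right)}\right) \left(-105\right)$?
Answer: $-17577$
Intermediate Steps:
$o = 168$ ($o = \left(-7\right) \left(-24\right) = 168$)
$G{\left(K \right)} = 4 K^{2}$ ($G{\left(K \right)} = \left(2 K\right)^{2} = 4 K^{2}$)
$o + \left(69 + G{\left(-5 \right)}\right) \left(-105\right) = 168 + \left(69 + 4 \left(-5\right)^{2}\right) \left(-105\right) = 168 + \left(69 + 4 \cdot 25\right) \left(-105\right) = 168 + \left(69 + 100\right) \left(-105\right) = 168 + 169 \left(-105\right) = 168 - 17745 = -17577$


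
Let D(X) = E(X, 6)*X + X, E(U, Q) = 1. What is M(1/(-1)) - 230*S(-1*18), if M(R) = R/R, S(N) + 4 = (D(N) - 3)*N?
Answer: -160539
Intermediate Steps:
D(X) = 2*X (D(X) = 1*X + X = X + X = 2*X)
S(N) = -4 + N*(-3 + 2*N) (S(N) = -4 + (2*N - 3)*N = -4 + (-3 + 2*N)*N = -4 + N*(-3 + 2*N))
M(R) = 1
M(1/(-1)) - 230*S(-1*18) = 1 - 230*(-4 - (-3)*18 + 2*(-1*18)²) = 1 - 230*(-4 - 3*(-18) + 2*(-18)²) = 1 - 230*(-4 + 54 + 2*324) = 1 - 230*(-4 + 54 + 648) = 1 - 230*698 = 1 - 160540 = -160539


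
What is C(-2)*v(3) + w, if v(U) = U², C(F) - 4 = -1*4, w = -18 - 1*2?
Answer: -20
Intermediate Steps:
w = -20 (w = -18 - 2 = -20)
C(F) = 0 (C(F) = 4 - 1*4 = 4 - 4 = 0)
C(-2)*v(3) + w = 0*3² - 20 = 0*9 - 20 = 0 - 20 = -20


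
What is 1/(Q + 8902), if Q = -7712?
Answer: 1/1190 ≈ 0.00084034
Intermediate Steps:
1/(Q + 8902) = 1/(-7712 + 8902) = 1/1190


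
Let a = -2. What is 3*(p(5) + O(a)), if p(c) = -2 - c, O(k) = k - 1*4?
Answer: -39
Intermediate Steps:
O(k) = -4 + k (O(k) = k - 4 = -4 + k)
3*(p(5) + O(a)) = 3*((-2 - 1*5) + (-4 - 2)) = 3*((-2 - 5) - 6) = 3*(-7 - 6) = 3*(-13) = -39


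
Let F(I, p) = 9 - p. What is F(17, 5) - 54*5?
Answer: -266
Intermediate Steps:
F(17, 5) - 54*5 = (9 - 1*5) - 54*5 = (9 - 5) - 270 = 4 - 270 = -266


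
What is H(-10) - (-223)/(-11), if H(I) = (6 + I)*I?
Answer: 217/11 ≈ 19.727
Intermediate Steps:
H(I) = I*(6 + I)
H(-10) - (-223)/(-11) = -10*(6 - 10) - (-223)/(-11) = -10*(-4) - (-223)*(-1)/11 = 40 - 1*223/11 = 40 - 223/11 = 217/11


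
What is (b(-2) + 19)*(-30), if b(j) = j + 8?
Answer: -750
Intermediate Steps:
b(j) = 8 + j
(b(-2) + 19)*(-30) = ((8 - 2) + 19)*(-30) = (6 + 19)*(-30) = 25*(-30) = -750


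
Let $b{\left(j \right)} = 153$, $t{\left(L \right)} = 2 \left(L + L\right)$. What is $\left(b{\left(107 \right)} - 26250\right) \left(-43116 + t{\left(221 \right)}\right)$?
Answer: $1102128504$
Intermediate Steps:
$t{\left(L \right)} = 4 L$ ($t{\left(L \right)} = 2 \cdot 2 L = 4 L$)
$\left(b{\left(107 \right)} - 26250\right) \left(-43116 + t{\left(221 \right)}\right) = \left(153 - 26250\right) \left(-43116 + 4 \cdot 221\right) = - 26097 \left(-43116 + 884\right) = \left(-26097\right) \left(-42232\right) = 1102128504$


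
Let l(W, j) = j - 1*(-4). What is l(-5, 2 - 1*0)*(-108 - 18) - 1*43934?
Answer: -44690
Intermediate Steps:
l(W, j) = 4 + j (l(W, j) = j + 4 = 4 + j)
l(-5, 2 - 1*0)*(-108 - 18) - 1*43934 = (4 + (2 - 1*0))*(-108 - 18) - 1*43934 = (4 + (2 + 0))*(-126) - 43934 = (4 + 2)*(-126) - 43934 = 6*(-126) - 43934 = -756 - 43934 = -44690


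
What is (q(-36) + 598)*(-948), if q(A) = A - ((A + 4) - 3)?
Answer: -565956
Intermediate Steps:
q(A) = -1 (q(A) = A - ((4 + A) - 3) = A - (1 + A) = A + (-1 - A) = -1)
(q(-36) + 598)*(-948) = (-1 + 598)*(-948) = 597*(-948) = -565956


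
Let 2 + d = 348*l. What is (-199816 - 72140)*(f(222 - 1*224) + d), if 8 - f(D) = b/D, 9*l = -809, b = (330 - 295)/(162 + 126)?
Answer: 408263905291/48 ≈ 8.5055e+9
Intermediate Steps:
b = 35/288 ≈ 0.12153
l = -809/9 (l = (1/9)*(-809) = -809/9 ≈ -89.889)
f(D) = 8 - 35/(288*D)
d = -93850/3 (d = -2 + 348*(-809/9) = -2 - 93844/3 = -93850/3 ≈ -31283.)
(-199816 - 72140)*(f(222 - 1*224) + d) = (-199816 - 72140)*((8 - 35/(288*(222 - 1*224))) - 93850/3) = -271956*((8 - 35/(288*(222 - 224))) - 93850/3) = -271956*((8 - 35/288/(-2)) - 93850/3) = -271956*((8 - 35/288*(-1/2)) - 93850/3) = -271956*((8 + 35/576) - 93850/3) = -271956*(4643/576 - 93850/3) = -271956*(-18014557/576) = 408263905291/48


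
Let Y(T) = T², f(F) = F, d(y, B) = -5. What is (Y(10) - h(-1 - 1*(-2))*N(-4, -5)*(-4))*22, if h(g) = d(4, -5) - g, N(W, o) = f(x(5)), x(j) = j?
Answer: -440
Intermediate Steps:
N(W, o) = 5
h(g) = -5 - g
(Y(10) - h(-1 - 1*(-2))*N(-4, -5)*(-4))*22 = (10² - (-5 - (-1 - 1*(-2)))*5*(-4))*22 = (100 - (-5 - (-1 + 2))*5*(-4))*22 = (100 - (-5 - 1*1)*5*(-4))*22 = (100 - (-5 - 1)*5*(-4))*22 = (100 - (-6*5)*(-4))*22 = (100 - (-30)*(-4))*22 = (100 - 1*120)*22 = (100 - 120)*22 = -20*22 = -440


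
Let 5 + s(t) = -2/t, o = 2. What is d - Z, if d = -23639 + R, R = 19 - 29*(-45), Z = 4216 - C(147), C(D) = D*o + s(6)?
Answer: -78727/3 ≈ -26242.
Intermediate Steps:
s(t) = -5 - 2/t
C(D) = -16/3 + 2*D (C(D) = D*2 + (-5 - 2/6) = 2*D + (-5 - 2*1/6) = 2*D + (-5 - 1/3) = 2*D - 16/3 = -16/3 + 2*D)
Z = 11782/3 (Z = 4216 - (-16/3 + 2*147) = 4216 - (-16/3 + 294) = 4216 - 1*866/3 = 4216 - 866/3 = 11782/3 ≈ 3927.3)
R = 1324 (R = 19 + 1305 = 1324)
d = -22315 (d = -23639 + 1324 = -22315)
d - Z = -22315 - 1*11782/3 = -22315 - 11782/3 = -78727/3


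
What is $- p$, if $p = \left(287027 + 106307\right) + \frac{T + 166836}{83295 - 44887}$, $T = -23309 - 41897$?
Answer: $- \frac{7553636951}{19204} \approx -3.9334 \cdot 10^{5}$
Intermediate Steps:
$T = -65206$
$p = \frac{7553636951}{19204}$ ($p = \left(287027 + 106307\right) + \frac{-65206 + 166836}{83295 - 44887} = 393334 + \frac{101630}{38408} = 393334 + 101630 \cdot \frac{1}{38408} = 393334 + \frac{50815}{19204} = \frac{7553636951}{19204} \approx 3.9334 \cdot 10^{5}$)
$- p = \left(-1\right) \frac{7553636951}{19204} = - \frac{7553636951}{19204}$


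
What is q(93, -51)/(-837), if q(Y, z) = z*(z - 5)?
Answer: -952/279 ≈ -3.4122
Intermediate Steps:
q(Y, z) = z*(-5 + z)
q(93, -51)/(-837) = -51*(-5 - 51)/(-837) = -51*(-56)*(-1/837) = 2856*(-1/837) = -952/279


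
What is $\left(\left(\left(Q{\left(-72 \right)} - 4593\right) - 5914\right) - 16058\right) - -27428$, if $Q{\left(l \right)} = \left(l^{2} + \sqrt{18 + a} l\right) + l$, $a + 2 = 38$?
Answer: $5975 - 216 \sqrt{6} \approx 5445.9$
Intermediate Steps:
$a = 36$ ($a = -2 + 38 = 36$)
$Q{\left(l \right)} = l + l^{2} + 3 l \sqrt{6}$ ($Q{\left(l \right)} = \left(l^{2} + \sqrt{18 + 36} l\right) + l = \left(l^{2} + \sqrt{54} l\right) + l = \left(l^{2} + 3 \sqrt{6} l\right) + l = \left(l^{2} + 3 l \sqrt{6}\right) + l = l + l^{2} + 3 l \sqrt{6}$)
$\left(\left(\left(Q{\left(-72 \right)} - 4593\right) - 5914\right) - 16058\right) - -27428 = \left(\left(\left(- 72 \left(1 - 72 + 3 \sqrt{6}\right) - 4593\right) - 5914\right) - 16058\right) - -27428 = \left(\left(\left(- 72 \left(-71 + 3 \sqrt{6}\right) - 4593\right) - 5914\right) - 16058\right) + 27428 = \left(\left(\left(\left(5112 - 216 \sqrt{6}\right) - 4593\right) - 5914\right) - 16058\right) + 27428 = \left(\left(\left(519 - 216 \sqrt{6}\right) - 5914\right) - 16058\right) + 27428 = \left(\left(-5395 - 216 \sqrt{6}\right) - 16058\right) + 27428 = \left(-21453 - 216 \sqrt{6}\right) + 27428 = 5975 - 216 \sqrt{6}$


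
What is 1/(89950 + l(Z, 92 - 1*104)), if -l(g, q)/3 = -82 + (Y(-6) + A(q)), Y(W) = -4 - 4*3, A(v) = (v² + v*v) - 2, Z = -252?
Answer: 1/89386 ≈ 1.1187e-5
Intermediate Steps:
A(v) = -2 + 2*v² (A(v) = (v² + v²) - 2 = 2*v² - 2 = -2 + 2*v²)
Y(W) = -16 (Y(W) = -4 - 12 = -16)
l(g, q) = 300 - 6*q² (l(g, q) = -3*(-82 + (-16 + (-2 + 2*q²))) = -3*(-82 + (-18 + 2*q²)) = -3*(-100 + 2*q²) = 300 - 6*q²)
1/(89950 + l(Z, 92 - 1*104)) = 1/(89950 + (300 - 6*(92 - 1*104)²)) = 1/(89950 + (300 - 6*(92 - 104)²)) = 1/(89950 + (300 - 6*(-12)²)) = 1/(89950 + (300 - 6*144)) = 1/(89950 + (300 - 864)) = 1/(89950 - 564) = 1/89386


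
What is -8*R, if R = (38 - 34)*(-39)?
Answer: 1248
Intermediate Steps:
R = -156 (R = 4*(-39) = -156)
-8*R = -8*(-156) = 1248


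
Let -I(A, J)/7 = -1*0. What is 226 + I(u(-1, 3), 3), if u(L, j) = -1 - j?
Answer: 226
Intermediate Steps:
I(A, J) = 0 (I(A, J) = -(-7)*0 = -7*0 = 0)
226 + I(u(-1, 3), 3) = 226 + 0 = 226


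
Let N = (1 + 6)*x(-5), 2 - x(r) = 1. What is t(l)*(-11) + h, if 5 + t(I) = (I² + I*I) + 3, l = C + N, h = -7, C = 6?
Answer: -3703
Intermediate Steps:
x(r) = 1 (x(r) = 2 - 1*1 = 2 - 1 = 1)
N = 7 (N = (1 + 6)*1 = 7*1 = 7)
l = 13 (l = 6 + 7 = 13)
t(I) = -2 + 2*I² (t(I) = -5 + ((I² + I*I) + 3) = -5 + ((I² + I²) + 3) = -5 + (2*I² + 3) = -5 + (3 + 2*I²) = -2 + 2*I²)
t(l)*(-11) + h = (-2 + 2*13²)*(-11) - 7 = (-2 + 2*169)*(-11) - 7 = (-2 + 338)*(-11) - 7 = 336*(-11) - 7 = -3696 - 7 = -3703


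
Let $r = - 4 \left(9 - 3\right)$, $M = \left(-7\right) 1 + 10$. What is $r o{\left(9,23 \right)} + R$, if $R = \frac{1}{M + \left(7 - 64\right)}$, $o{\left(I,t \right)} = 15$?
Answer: $- \frac{19441}{54} \approx -360.02$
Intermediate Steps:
$M = 3$ ($M = -7 + 10 = 3$)
$r = -24$ ($r = \left(-4\right) 6 = -24$)
$R = - \frac{1}{54}$ ($R = \frac{1}{3 + \left(7 - 64\right)} = \frac{1}{3 - 57} = \frac{1}{-54} = - \frac{1}{54} \approx -0.018519$)
$r o{\left(9,23 \right)} + R = \left(-24\right) 15 - \frac{1}{54} = -360 - \frac{1}{54} = - \frac{19441}{54}$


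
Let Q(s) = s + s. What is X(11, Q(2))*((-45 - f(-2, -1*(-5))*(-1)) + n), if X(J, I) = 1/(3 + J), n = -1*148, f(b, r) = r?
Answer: -94/7 ≈ -13.429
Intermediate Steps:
Q(s) = 2*s
n = -148
X(11, Q(2))*((-45 - f(-2, -1*(-5))*(-1)) + n) = ((-45 - (-1*(-5))*(-1)) - 148)/(3 + 11) = ((-45 - 5*(-1)) - 148)/14 = ((-45 - 1*(-5)) - 148)/14 = ((-45 + 5) - 148)/14 = (-40 - 148)/14 = (1/14)*(-188) = -94/7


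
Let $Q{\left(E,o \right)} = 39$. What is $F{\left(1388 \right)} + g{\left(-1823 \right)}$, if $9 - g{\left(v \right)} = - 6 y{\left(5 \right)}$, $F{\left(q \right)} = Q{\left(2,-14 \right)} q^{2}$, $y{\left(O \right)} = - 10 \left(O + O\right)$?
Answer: $75134625$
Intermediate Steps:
$y{\left(O \right)} = - 20 O$ ($y{\left(O \right)} = - 10 \cdot 2 O = - 20 O$)
$F{\left(q \right)} = 39 q^{2}$
$g{\left(v \right)} = -591$ ($g{\left(v \right)} = 9 - - 6 \left(\left(-20\right) 5\right) = 9 - \left(-6\right) \left(-100\right) = 9 - 600 = -591$)
$F{\left(1388 \right)} + g{\left(-1823 \right)} = 39 \cdot 1388^{2} - 591 = 39 \cdot 1926544 - 591 = 75135216 - 591 = 75134625$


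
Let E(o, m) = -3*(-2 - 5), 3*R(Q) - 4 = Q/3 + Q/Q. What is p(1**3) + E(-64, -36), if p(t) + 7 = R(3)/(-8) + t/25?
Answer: 1379/100 ≈ 13.790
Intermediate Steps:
R(Q) = 5/3 + Q/9 (R(Q) = 4/3 + (Q/3 + Q/Q)/3 = 4/3 + (Q*(1/3) + 1)/3 = 4/3 + (Q/3 + 1)/3 = 4/3 + (1 + Q/3)/3 = 4/3 + (1/3 + Q/9) = 5/3 + Q/9)
E(o, m) = 21 (E(o, m) = -3*(-7) = 21)
p(t) = -29/4 + t/25 (p(t) = -7 + ((5/3 + (1/9)*3)/(-8) + t/25) = -7 + ((5/3 + 1/3)*(-1/8) + t*(1/25)) = -7 + (2*(-1/8) + t/25) = -7 + (-1/4 + t/25) = -29/4 + t/25)
p(1**3) + E(-64, -36) = (-29/4 + (1/25)*1**3) + 21 = (-29/4 + (1/25)*1) + 21 = (-29/4 + 1/25) + 21 = -721/100 + 21 = 1379/100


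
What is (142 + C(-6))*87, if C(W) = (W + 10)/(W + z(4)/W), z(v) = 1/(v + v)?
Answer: 3553602/289 ≈ 12296.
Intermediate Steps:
z(v) = 1/(2*v)
C(W) = (10 + W)/(W + 1/(8*W)) (C(W) = (W + 10)/(W + ((½)/4)/W) = (10 + W)/(W + ((½)*(¼))/W) = (10 + W)/(W + 1/(8*W)))
(142 + C(-6))*87 = (142 + 8*(-6)*(10 - 6)/(1 + 8*(-6)²))*87 = (142 + 8*(-6)*4/(1 + 8*36))*87 = (142 + 8*(-6)*4/(1 + 288))*87 = (142 + 8*(-6)*4/289)*87 = (142 + 8*(-6)*(1/289)*4)*87 = (142 - 192/289)*87 = (40846/289)*87 = 3553602/289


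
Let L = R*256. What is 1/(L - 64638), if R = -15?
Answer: -1/68478 ≈ -1.4603e-5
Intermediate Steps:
L = -3840 (L = -15*256 = -3840)
1/(L - 64638) = 1/(-3840 - 64638) = 1/(-68478) = -1/68478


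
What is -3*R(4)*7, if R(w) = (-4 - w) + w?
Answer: 84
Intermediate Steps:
R(w) = -4
-3*R(4)*7 = -3*(-4)*7 = 12*7 = 84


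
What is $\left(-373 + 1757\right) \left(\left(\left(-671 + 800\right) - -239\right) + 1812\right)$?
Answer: $3017120$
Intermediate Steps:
$\left(-373 + 1757\right) \left(\left(\left(-671 + 800\right) - -239\right) + 1812\right) = 1384 \left(\left(129 + 239\right) + 1812\right) = 1384 \left(368 + 1812\right) = 1384 \cdot 2180 = 3017120$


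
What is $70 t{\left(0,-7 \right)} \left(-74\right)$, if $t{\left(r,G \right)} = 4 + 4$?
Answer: $-41440$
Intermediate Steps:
$t{\left(r,G \right)} = 8$
$70 t{\left(0,-7 \right)} \left(-74\right) = 70 \cdot 8 \left(-74\right) = 560 \left(-74\right) = -41440$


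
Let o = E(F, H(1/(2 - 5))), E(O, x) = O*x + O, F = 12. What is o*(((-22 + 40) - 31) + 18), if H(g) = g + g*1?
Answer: 20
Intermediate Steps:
H(g) = 2*g (H(g) = g + g = 2*g)
E(O, x) = O + O*x
o = 4 (o = 12*(1 + 2/(2 - 5)) = 12*(1 + 2/(-3)) = 12*(1 + 2*(-⅓)) = 12*(1 - ⅔) = 12*(⅓) = 4)
o*(((-22 + 40) - 31) + 18) = 4*(((-22 + 40) - 31) + 18) = 4*((18 - 31) + 18) = 4*(-13 + 18) = 4*5 = 20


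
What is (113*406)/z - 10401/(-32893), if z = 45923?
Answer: 1986710177/1510545239 ≈ 1.3152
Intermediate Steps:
(113*406)/z - 10401/(-32893) = (113*406)/45923 - 10401/(-32893) = 45878*(1/45923) - 10401*(-1/32893) = 45878/45923 + 10401/32893 = 1986710177/1510545239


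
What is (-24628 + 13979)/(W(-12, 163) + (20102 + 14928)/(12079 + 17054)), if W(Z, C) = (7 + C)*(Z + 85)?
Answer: -310237317/361575560 ≈ -0.85802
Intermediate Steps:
W(Z, C) = (7 + C)*(85 + Z)
(-24628 + 13979)/(W(-12, 163) + (20102 + 14928)/(12079 + 17054)) = (-24628 + 13979)/((595 + 7*(-12) + 85*163 + 163*(-12)) + (20102 + 14928)/(12079 + 17054)) = -10649/((595 - 84 + 13855 - 1956) + 35030/29133) = -10649/(12410 + 35030*(1/29133)) = -10649/(12410 + 35030/29133) = -10649/361575560/29133 = -10649*29133/361575560 = -310237317/361575560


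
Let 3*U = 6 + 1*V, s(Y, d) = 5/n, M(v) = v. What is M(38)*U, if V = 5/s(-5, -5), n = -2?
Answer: 152/3 ≈ 50.667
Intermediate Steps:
s(Y, d) = -5/2 (s(Y, d) = 5/(-2) = 5*(-½) = -5/2)
V = -2 (V = 5/(-5/2) = 5*(-⅖) = -2)
U = 4/3 (U = (6 + 1*(-2))/3 = (6 - 2)/3 = (⅓)*4 = 4/3 ≈ 1.3333)
M(38)*U = 38*(4/3) = 152/3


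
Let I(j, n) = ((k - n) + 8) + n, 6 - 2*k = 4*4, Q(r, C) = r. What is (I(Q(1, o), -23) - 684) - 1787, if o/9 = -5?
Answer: -2468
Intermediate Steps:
o = -45 (o = 9*(-5) = -45)
k = -5 (k = 3 - 2*4 = 3 - 1/2*16 = 3 - 8 = -5)
I(j, n) = 3 (I(j, n) = ((-5 - n) + 8) + n = (3 - n) + n = 3)
(I(Q(1, o), -23) - 684) - 1787 = (3 - 684) - 1787 = -681 - 1787 = -2468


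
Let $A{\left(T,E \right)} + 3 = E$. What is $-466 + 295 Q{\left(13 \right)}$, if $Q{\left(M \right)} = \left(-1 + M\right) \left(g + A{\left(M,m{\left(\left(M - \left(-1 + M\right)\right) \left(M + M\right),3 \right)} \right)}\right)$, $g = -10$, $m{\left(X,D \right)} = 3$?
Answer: $-35866$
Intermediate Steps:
$A{\left(T,E \right)} = -3 + E$
$Q{\left(M \right)} = 10 - 10 M$ ($Q{\left(M \right)} = \left(-1 + M\right) \left(-10 + \left(-3 + 3\right)\right) = \left(-1 + M\right) \left(-10 + 0\right) = \left(-1 + M\right) \left(-10\right) = 10 - 10 M$)
$-466 + 295 Q{\left(13 \right)} = -466 + 295 \left(10 - 130\right) = -466 + 295 \left(-120\right) = -466 - 35400 = -35866$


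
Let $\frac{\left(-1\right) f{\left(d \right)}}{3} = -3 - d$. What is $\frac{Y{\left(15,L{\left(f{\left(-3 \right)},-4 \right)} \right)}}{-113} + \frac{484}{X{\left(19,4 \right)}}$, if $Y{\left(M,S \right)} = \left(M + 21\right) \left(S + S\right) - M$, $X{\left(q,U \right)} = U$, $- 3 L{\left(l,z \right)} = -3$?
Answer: $\frac{13616}{113} \approx 120.5$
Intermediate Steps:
$f{\left(d \right)} = 9 + 3 d$ ($f{\left(d \right)} = - 3 \left(-3 - d\right) = 9 + 3 d$)
$L{\left(l,z \right)} = 1$ ($L{\left(l,z \right)} = \left(- \frac{1}{3}\right) \left(-3\right) = 1$)
$Y{\left(M,S \right)} = - M + 2 S \left(21 + M\right)$ ($Y{\left(M,S \right)} = \left(21 + M\right) 2 S - M = 2 S \left(21 + M\right) - M = - M + 2 S \left(21 + M\right)$)
$\frac{Y{\left(15,L{\left(f{\left(-3 \right)},-4 \right)} \right)}}{-113} + \frac{484}{X{\left(19,4 \right)}} = \frac{\left(-1\right) 15 + 42 \cdot 1 + 2 \cdot 15 \cdot 1}{-113} + \frac{484}{4} = \left(-15 + 42 + 30\right) \left(- \frac{1}{113}\right) + 484 \cdot \frac{1}{4} = 57 \left(- \frac{1}{113}\right) + 121 = - \frac{57}{113} + 121 = \frac{13616}{113}$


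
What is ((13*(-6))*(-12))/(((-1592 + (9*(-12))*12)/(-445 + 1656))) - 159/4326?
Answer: -204331787/520562 ≈ -392.52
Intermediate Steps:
((13*(-6))*(-12))/(((-1592 + (9*(-12))*12)/(-445 + 1656))) - 159/4326 = (-78*(-12))/(((-1592 - 108*12)/1211)) - 159*1/4326 = 936/(((-1592 - 1296)*(1/1211))) - 53/1442 = 936/((-2888*1/1211)) - 53/1442 = 936/(-2888/1211) - 53/1442 = 936*(-1211/2888) - 53/1442 = -141687/361 - 53/1442 = -204331787/520562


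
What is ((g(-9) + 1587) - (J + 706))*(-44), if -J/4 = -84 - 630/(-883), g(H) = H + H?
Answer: -20585884/883 ≈ -23314.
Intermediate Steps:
g(H) = 2*H
J = 294168/883 (J = -4*(-84 - 630/(-883)) = -4*(-84 - 630*(-1)/883) = -4*(-84 - 1*(-630/883)) = -4*(-84 + 630/883) = -4*(-73542/883) = 294168/883 ≈ 333.15)
((g(-9) + 1587) - (J + 706))*(-44) = ((2*(-9) + 1587) - (294168/883 + 706))*(-44) = ((-18 + 1587) - 1*917566/883)*(-44) = (1569 - 917566/883)*(-44) = (467861/883)*(-44) = -20585884/883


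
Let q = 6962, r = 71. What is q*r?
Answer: 494302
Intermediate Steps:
q*r = 6962*71 = 494302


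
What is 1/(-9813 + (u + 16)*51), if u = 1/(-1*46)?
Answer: -46/413913 ≈ -0.00011113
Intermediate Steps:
u = -1/46 (u = 1/(-46) = -1/46 ≈ -0.021739)
1/(-9813 + (u + 16)*51) = 1/(-9813 + (-1/46 + 16)*51) = 1/(-9813 + (735/46)*51) = 1/(-9813 + 37485/46) = 1/(-413913/46) = -46/413913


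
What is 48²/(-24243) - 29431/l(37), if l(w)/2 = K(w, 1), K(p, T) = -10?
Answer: 237816551/161620 ≈ 1471.5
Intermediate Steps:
l(w) = -20 (l(w) = 2*(-10) = -20)
48²/(-24243) - 29431/l(37) = 48²/(-24243) - 29431/(-20) = 2304*(-1/24243) - 29431*(-1/20) = -768/8081 + 29431/20 = 237816551/161620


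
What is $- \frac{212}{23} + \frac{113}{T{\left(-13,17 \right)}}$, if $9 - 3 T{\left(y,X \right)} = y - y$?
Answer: $\frac{1963}{69} \approx 28.449$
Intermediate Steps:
$T{\left(y,X \right)} = 3$ ($T{\left(y,X \right)} = 3 - \frac{y - y}{3} = 3 - 0 = 3 + 0 = 3$)
$- \frac{212}{23} + \frac{113}{T{\left(-13,17 \right)}} = - \frac{212}{23} + \frac{113}{3} = \frac{1963}{69}$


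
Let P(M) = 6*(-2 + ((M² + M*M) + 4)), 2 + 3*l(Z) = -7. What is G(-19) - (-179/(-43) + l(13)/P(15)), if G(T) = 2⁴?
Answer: 460179/38872 ≈ 11.838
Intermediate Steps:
l(Z) = -3 (l(Z) = -⅔ + (⅓)*(-7) = -⅔ - 7/3 = -3)
G(T) = 16
P(M) = 12 + 12*M² (P(M) = 6*(-2 + ((M² + M²) + 4)) = 6*(-2 + (2*M² + 4)) = 6*(-2 + (4 + 2*M²)) = 6*(2 + 2*M²) = 12 + 12*M²)
G(-19) - (-179/(-43) + l(13)/P(15)) = 16 - (-179/(-43) - 3/(12 + 12*15²)) = 16 - (-179*(-1/43) - 3/(12 + 12*225)) = 16 - (179/43 - 3/(12 + 2700)) = 16 - (179/43 - 3/2712) = 16 - (179/43 - 3*1/2712) = 16 - (179/43 - 1/904) = 16 - 1*161773/38872 = 16 - 161773/38872 = 460179/38872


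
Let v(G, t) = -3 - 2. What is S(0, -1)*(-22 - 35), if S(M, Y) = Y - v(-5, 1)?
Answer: -228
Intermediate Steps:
v(G, t) = -5
S(M, Y) = 5 + Y (S(M, Y) = Y - 1*(-5) = Y + 5 = 5 + Y)
S(0, -1)*(-22 - 35) = (5 - 1)*(-22 - 35) = 4*(-57) = -228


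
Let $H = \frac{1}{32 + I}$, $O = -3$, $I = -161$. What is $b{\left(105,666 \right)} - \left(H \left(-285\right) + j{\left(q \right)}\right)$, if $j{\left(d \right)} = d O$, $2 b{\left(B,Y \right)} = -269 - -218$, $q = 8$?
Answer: $- \frac{319}{86} \approx -3.7093$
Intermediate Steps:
$b{\left(B,Y \right)} = - \frac{51}{2}$ ($b{\left(B,Y \right)} = \frac{-269 - -218}{2} = \frac{-269 + 218}{2} = \frac{1}{2} \left(-51\right) = - \frac{51}{2}$)
$H = - \frac{1}{129}$ ($H = \frac{1}{32 - 161} = \frac{1}{-129} = - \frac{1}{129} \approx -0.0077519$)
$j{\left(d \right)} = - 3 d$ ($j{\left(d \right)} = d \left(-3\right) = - 3 d$)
$b{\left(105,666 \right)} - \left(H \left(-285\right) + j{\left(q \right)}\right) = - \frac{51}{2} - \left(\left(- \frac{1}{129}\right) \left(-285\right) - 24\right) = - \frac{51}{2} - \left(\frac{95}{43} - 24\right) = - \frac{51}{2} - - \frac{937}{43} = - \frac{51}{2} + \frac{937}{43} = - \frac{319}{86}$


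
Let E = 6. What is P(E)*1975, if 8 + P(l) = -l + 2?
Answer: -23700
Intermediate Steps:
P(l) = -6 - l (P(l) = -8 + (-l + 2) = -8 + (2 - l) = -6 - l)
P(E)*1975 = (-6 - 1*6)*1975 = (-6 - 6)*1975 = -12*1975 = -23700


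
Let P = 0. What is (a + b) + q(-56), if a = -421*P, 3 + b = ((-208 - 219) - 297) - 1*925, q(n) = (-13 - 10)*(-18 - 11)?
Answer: -985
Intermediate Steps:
q(n) = 667 (q(n) = -23*(-29) = 667)
b = -1652 (b = -3 + (((-208 - 219) - 297) - 1*925) = -3 + ((-427 - 297) - 925) = -3 + (-724 - 925) = -3 - 1649 = -1652)
a = 0 (a = -421*0 = 0)
(a + b) + q(-56) = (0 - 1652) + 667 = -1652 + 667 = -985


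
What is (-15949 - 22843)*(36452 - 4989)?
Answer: -1220512696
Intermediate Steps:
(-15949 - 22843)*(36452 - 4989) = -38792*31463 = -1220512696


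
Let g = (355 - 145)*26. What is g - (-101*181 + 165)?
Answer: 23576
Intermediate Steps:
g = 5460 (g = 210*26 = 5460)
g - (-101*181 + 165) = 5460 - (-101*181 + 165) = 5460 - (-18281 + 165) = 5460 - 1*(-18116) = 5460 + 18116 = 23576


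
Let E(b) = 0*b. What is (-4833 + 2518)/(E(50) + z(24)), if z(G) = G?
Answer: -2315/24 ≈ -96.458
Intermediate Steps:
E(b) = 0
(-4833 + 2518)/(E(50) + z(24)) = (-4833 + 2518)/(0 + 24) = -2315/24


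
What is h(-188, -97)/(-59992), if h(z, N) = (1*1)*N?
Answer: 97/59992 ≈ 0.0016169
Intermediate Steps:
h(z, N) = N (h(z, N) = 1*N = N)
h(-188, -97)/(-59992) = -97/(-59992) = -97*(-1/59992) = 97/59992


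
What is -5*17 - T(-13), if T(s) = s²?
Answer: -254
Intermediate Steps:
-5*17 - T(-13) = -5*17 - 1*(-13)² = -85 - 1*169 = -85 - 169 = -254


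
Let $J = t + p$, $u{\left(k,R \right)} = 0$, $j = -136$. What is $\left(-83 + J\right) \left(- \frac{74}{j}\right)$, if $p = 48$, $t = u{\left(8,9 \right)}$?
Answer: $- \frac{1295}{68} \approx -19.044$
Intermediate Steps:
$t = 0$
$J = 48$ ($J = 0 + 48 = 48$)
$\left(-83 + J\right) \left(- \frac{74}{j}\right) = \left(-83 + 48\right) \left(- \frac{74}{-136}\right) = - 35 \left(\left(-74\right) \left(- \frac{1}{136}\right)\right) = \left(-35\right) \frac{37}{68} = - \frac{1295}{68}$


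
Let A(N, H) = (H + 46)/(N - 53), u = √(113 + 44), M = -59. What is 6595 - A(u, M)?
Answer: 1345327/204 - √157/204 ≈ 6594.7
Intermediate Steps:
u = √157 ≈ 12.530
A(N, H) = (46 + H)/(-53 + N)
6595 - A(u, M) = 6595 - (46 - 59)/(-53 + √157) = 6595 - (-13)/(-53 + √157) = 6595 + 13/(-53 + √157)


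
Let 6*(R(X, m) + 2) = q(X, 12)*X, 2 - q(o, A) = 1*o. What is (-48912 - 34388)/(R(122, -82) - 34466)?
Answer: 20825/9227 ≈ 2.2570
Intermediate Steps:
q(o, A) = 2 - o
R(X, m) = -2 + X*(2 - X)/6 (R(X, m) = -2 + ((2 - X)*X)/6 = -2 + (X*(2 - X))/6 = -2 + X*(2 - X)/6)
(-48912 - 34388)/(R(122, -82) - 34466) = (-48912 - 34388)/((-2 - ⅙*122*(-2 + 122)) - 34466) = -83300/((-2 - ⅙*122*120) - 34466) = -83300/((-2 - 2440) - 34466) = -83300/(-2442 - 34466) = -83300/(-36908) = -83300*(-1/36908) = 20825/9227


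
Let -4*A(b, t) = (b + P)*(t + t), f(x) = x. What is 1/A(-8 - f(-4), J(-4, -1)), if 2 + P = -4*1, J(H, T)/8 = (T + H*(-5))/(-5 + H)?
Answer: -9/760 ≈ -0.011842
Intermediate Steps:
J(H, T) = 8*(T - 5*H)/(-5 + H) (J(H, T) = 8*((T + H*(-5))/(-5 + H)) = 8*((T - 5*H)/(-5 + H)) = 8*(T - 5*H)/(-5 + H))
P = -6 (P = -2 - 4*1 = -2 - 4 = -6)
A(b, t) = -t*(-6 + b)/2 (A(b, t) = -(b - 6)*(t + t)/4 = -(-6 + b)*2*t/4 = -t*(-6 + b)/2)
1/A(-8 - f(-4), J(-4, -1)) = 1/((8*(-1 - 5*(-4))/(-5 - 4))*(6 - (-8 - 1*(-4)))/2) = 1/((8*(-1 + 20)/(-9))*(6 - (-8 + 4))/2) = 1/((8*(-1/9)*19)*(6 - 1*(-4))/2) = 1/((1/2)*(-152/9)*(6 + 4)) = 1/((1/2)*(-152/9)*10) = 1/(-760/9) = -9/760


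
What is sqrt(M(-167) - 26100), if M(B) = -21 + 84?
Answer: 3*I*sqrt(2893) ≈ 161.36*I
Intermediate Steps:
M(B) = 63
sqrt(M(-167) - 26100) = sqrt(63 - 26100) = sqrt(-26037) = 3*I*sqrt(2893)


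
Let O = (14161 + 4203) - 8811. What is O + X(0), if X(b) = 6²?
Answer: 9589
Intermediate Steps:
X(b) = 36
O = 9553 (O = 18364 - 8811 = 9553)
O + X(0) = 9553 + 36 = 9589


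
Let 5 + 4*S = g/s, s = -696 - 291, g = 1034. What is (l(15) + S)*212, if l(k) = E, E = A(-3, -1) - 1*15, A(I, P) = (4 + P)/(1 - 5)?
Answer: -76850/21 ≈ -3659.5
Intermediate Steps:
A(I, P) = -1 - P/4 (A(I, P) = (4 + P)/(-4) = (4 + P)*(-1/4) = -1 - P/4)
s = -987
E = -63/4 (E = (-1 - 1/4*(-1)) - 1*15 = (-1 + 1/4) - 15 = -3/4 - 15 = -63/4 ≈ -15.750)
l(k) = -63/4
S = -127/84 (S = -5/4 + (1034/(-987))/4 = -5/4 + (1034*(-1/987))/4 = -5/4 + (1/4)*(-22/21) = -5/4 - 11/42 = -127/84 ≈ -1.5119)
(l(15) + S)*212 = (-63/4 - 127/84)*212 = -725/42*212 = -76850/21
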